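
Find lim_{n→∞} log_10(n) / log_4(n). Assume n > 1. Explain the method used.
lim = ln(4) / ln(10) = log_10(4)

Change of base: log_10(n) = ln n / ln 10 and log_4(n) = ln n / ln 4. The ratio is (ln n / ln 10) · (ln 4 / ln n) = ln 4 / ln 10, a constant independent of n. So the limit is ln 4 / ln 10 = log_10(4).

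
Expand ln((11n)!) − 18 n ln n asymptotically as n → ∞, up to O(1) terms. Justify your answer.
ln((11n)!) − 18 n ln n = −7 n ln n + 11(ln 11 − 1) n + (1/2) ln(2π·11n) + O(1/n)

Stirling: ln((11n)!) = 11n ln(11n) − 11n + (1/2) ln(2π·11n) + O(1/n).
Expand 11n ln(11n) = 11n (ln n + ln 11) = 11n ln n + 11n ln 11.
Subtract 18n ln n: leading term is (11 − 18) n ln n = −7 n ln n. The next term is 11n ln 11 − 11n = 11(ln 11 − 1) n. Then the (1/2) ln(2π·11n) correction.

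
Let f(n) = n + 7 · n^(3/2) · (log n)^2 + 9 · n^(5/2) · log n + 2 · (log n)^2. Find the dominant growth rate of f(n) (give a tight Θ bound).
f(n) ∈ Θ(n^(5/2) · log n)

Compare the terms by growth order. For large n, n^a · (log n)^b dominates n^a' · (log n)^b' iff a > a', or (a = a' and b > b'). Ranking the 4 terms shows the dominant one is 9 · n^(5/2) · log n. Hence f(n) ∈ Θ(n^(5/2) · log n).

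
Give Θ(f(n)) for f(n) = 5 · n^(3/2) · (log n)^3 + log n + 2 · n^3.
f(n) ∈ Θ(n^3)

Compare the terms by growth order. For large n, n^a · (log n)^b dominates n^a' · (log n)^b' iff a > a', or (a = a' and b > b'). Ranking the 3 terms shows the dominant one is 2 · n^3. Hence f(n) ∈ Θ(n^3).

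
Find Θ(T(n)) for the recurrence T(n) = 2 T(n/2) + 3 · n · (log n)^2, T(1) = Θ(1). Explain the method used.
T(n) = Θ(n · (log n)^3)

Here log_2 2 = 1 and f(n) = 3 · n · (log n)^2 = Θ(n^(log_2 2) · (log n)^2). This is the extended Case 2 of the master theorem (f matches the critical exponent up to log factors), giving T(n) = Θ(n^(log_2 2) · (log n)^(2+1)) = Θ(n · (log n)^3).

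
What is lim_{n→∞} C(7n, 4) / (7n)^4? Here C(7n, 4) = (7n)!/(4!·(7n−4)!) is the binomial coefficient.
lim = 1/4! = 1/24

With N = 7n → ∞: C(N, 4) / N^4 = [N(N−1)…(N−3)] / (4! · N^4) = (1/4!) · 1 · (1 − 1/(7n)) · (1 − 2/(7n)) · (1 − 3/(7n)). Each factor → 1 as N → ∞, so the limit is 1/4! = 1/24.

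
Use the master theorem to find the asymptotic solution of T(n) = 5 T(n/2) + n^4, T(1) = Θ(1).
T(n) = Θ(n^4)

log_2 5 ≈ 2.322. f(n) = n^4 dominates n^(log_2 5) since 4 > 2.322, and the regularity condition a·f(n/b) = 5·(n/2)^4 = (5/16)·n^4 ≤ c·f(n) holds with c = 5/16 ≈ 0.312 < 1. So this is Case 3: T(n) = Θ(f(n)) = Θ(n^4).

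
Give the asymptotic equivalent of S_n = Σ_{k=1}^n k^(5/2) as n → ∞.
S_n ~ (2/7) · n^(7/2)

Integral comparison: Σ_{k=1}^n k^(5/2) = ∫_0^n x^(5/2) dx + O(n^(5/2)). The integral is n^(1 + 5/2) / (1 + 5/2) = n^((5+2)/2) / ((5+2)/2) = (2/7) · n^(7/2).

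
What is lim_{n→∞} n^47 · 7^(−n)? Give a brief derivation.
lim = 0

Exponentials with base > 1 dominate every fixed polynomial: for any fixed c, n^c / 7^n → 0 as n → ∞ (e.g. by the ratio test, or by writing 7^n = e^(n ln 7) and noting e^(n ln 7) / n^c → ∞). Hence n^47 · 7^(−n) = n^47 / 7^n → 0.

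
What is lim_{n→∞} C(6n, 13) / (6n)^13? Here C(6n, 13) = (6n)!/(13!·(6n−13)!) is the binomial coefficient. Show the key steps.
lim = 1/13! = 1/6227020800

With N = 6n → ∞: C(N, 13) / N^13 = [N(N−1)…(N−12)] / (13! · N^13) = (1/13!) · 1 · (1 − 1/(6n)) · … · (1 − 12/(6n)). Each factor → 1 as N → ∞, so the limit is 1/13! = 1/6227020800.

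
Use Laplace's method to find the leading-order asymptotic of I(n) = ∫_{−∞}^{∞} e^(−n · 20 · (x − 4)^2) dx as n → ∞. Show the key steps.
I(n) = sqrt(π/(20n))

Here φ(x) = 20 · (x − 4)^2 has its unique minimum at x* = 4 with φ(x*) = 0 and φ''(x*) = 40. Laplace's method gives
  I(n) ~ e^(−n φ(x*)) · sqrt(2π / (n · φ''(x*))) = sqrt(2π / (40n)) = sqrt(π/(20n)).
This is exact: substituting u = (x − 4)·sqrt(20n) gives I(n) = (1/sqrt(20n)) ∫_{−∞}^{∞} e^(−u^2) du = sqrt(π/(20n)).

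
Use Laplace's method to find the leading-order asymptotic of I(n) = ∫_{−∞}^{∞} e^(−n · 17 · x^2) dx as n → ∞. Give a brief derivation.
I(n) = sqrt(π/(17n))

Here φ(x) = 17 · x^2 has its unique minimum at x* = 0 with φ(x*) = 0 and φ''(x*) = 34. Laplace's method gives
  I(n) ~ e^(−n φ(x*)) · sqrt(2π / (n · φ''(x*))) = sqrt(2π / (34n)) = sqrt(π/(17n)).
This is exact: substituting u = (x − 0)·sqrt(17n) gives I(n) = (1/sqrt(17n)) ∫_{−∞}^{∞} e^(−u^2) du = sqrt(π/(17n)).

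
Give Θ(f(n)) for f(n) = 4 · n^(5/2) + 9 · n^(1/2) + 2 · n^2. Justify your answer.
f(n) ∈ Θ(n^(5/2))

Compare the terms by growth order. For large n, n^a · (log n)^b dominates n^a' · (log n)^b' iff a > a', or (a = a' and b > b'). Ranking the 3 terms shows the dominant one is 4 · n^(5/2). Hence f(n) ∈ Θ(n^(5/2)).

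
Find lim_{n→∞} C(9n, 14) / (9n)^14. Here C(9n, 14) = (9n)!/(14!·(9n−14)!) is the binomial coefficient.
lim = 1/14! = 1/87178291200

With N = 9n → ∞: C(N, 14) / N^14 = [N(N−1)…(N−13)] / (14! · N^14) = (1/14!) · 1 · (1 − 1/(9n)) · … · (1 − 13/(9n)). Each factor → 1 as N → ∞, so the limit is 1/14! = 1/87178291200.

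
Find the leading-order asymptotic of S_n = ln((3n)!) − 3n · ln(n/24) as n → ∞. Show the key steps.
S_n ~ 3n · (ln 72 − 1) + O(ln n)

Stirling: ln((3n)!) = 3n ln(3n) − 3n + O(ln n).
  S_n = 3n ln(3n) − 3n − 3n ln(n/24) + O(ln n)
      = 3n ln(3n) − 3n ln n + 3n ln 24 − 3n + O(ln n)
      = 3n ln 3 + 3n ln 24 − 3n + O(ln n)
      = 3n (ln 72 − 1) + O(ln n).
Numerically ln(72) − 1 ≈ 3.2767.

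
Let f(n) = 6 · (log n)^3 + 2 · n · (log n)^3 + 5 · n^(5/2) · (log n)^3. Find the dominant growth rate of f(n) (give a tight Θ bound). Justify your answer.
f(n) ∈ Θ(n^(5/2) · (log n)^3)

Compare the terms by growth order. For large n, n^a · (log n)^b dominates n^a' · (log n)^b' iff a > a', or (a = a' and b > b'). Ranking the 3 terms shows the dominant one is 5 · n^(5/2) · (log n)^3. Hence f(n) ∈ Θ(n^(5/2) · (log n)^3).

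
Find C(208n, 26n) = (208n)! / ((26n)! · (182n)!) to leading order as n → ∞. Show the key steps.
C(208n, 26n) ~ (16777216/823543)^(26n) · sqrt(4/(7π·26n))

Write N = 26n. Apply Stirling to each factorial:
  (8N)! ~ sqrt(2π·8N) · (8N/e)^(8N),
  N! ~ sqrt(2π N) · (N/e)^N,
  (7N)! ~ sqrt(2π·7N) · (7N/e)^(7N).
The exponential factors combine to (8N)^(8N) / (N^N · (7N)^(7N)) = 8^(8N)/7^(7N) = (8^8/7^7)^N = (16777216/823543)^N.
The square-root prefactors combine to sqrt(2π·8N) / (sqrt(2π N)·sqrt(2π·7N)) = sqrt(8 / (2π·7·N)) = sqrt(4/(7π·26n)).
Substituting N = 26n: C(208n, 26n) ~ (16777216/823543)^(26n) · sqrt(4/(7π·26n)).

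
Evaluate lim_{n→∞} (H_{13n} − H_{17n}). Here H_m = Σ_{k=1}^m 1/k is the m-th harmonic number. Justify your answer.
lim = ln(13/17)

Euler-Maclaurin gives H_m = ln m + γ + 1/(2m) + O(1/m^2). The γ and O(1/m) terms cancel in the difference:
  H_{13n} − H_{17n} = ln(13n) − ln(17n) + O(1/n) = ln(13/17) + O(1/n).
Hence the limit is ln(13/17).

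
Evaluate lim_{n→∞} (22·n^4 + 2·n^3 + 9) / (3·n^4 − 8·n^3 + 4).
lim = 22/3

For large n the leading n^4 terms dominate both numerator and denominator. Dividing top and bottom by n^4, every other term tends to 0, leaving 22/3.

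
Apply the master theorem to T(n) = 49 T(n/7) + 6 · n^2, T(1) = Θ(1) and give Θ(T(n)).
T(n) = Θ(n^2 log n)

log_7 49 = 2, and f(n) = 6 · n^2 = Θ(n^(log_7 49)). This is Case 2 of the master theorem: T(n) = Θ(f(n) · log n) = Θ(n^2 log n).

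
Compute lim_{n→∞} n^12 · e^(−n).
lim = 0

Exponentials with base > 1 dominate every fixed polynomial: for any fixed c, n^c / e^n → 0 as n → ∞ (e.g. by the ratio test, or since e^n grows faster than any power of n). Hence n^12 · e^(−n) = n^12 / e^n → 0.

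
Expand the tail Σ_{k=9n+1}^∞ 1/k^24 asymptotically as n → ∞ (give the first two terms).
Σ_{k>9n} 1/k^24 = 1/(23 · (9n)^23) − 1/(2 · (9n)^24) + O(1/(9n)^25)

Compare to the integral: ∫_{9n}^∞ x^(−24) dx = [−x^(−23)/23]_{9n}^∞ = 1/((24−1)·(9n)^23). The Euler-Maclaurin correction adds −f(9n)/2 = −1/(2·(9n)^24). Euler-Maclaurin then gives
  Σ_{k>9n} 1/k^24 = ∫_{9n}^∞ dx/x^24 − 1/(2·(9n)^24) + O(1/(9n)^25).
(Equivalently this is ζ(24) − Σ_{k≤9n} 1/k^24.)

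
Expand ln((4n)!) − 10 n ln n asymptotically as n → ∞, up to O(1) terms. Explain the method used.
ln((4n)!) − 10 n ln n = −6 n ln n + 4(ln 4 − 1) n + (1/2) ln(2π·4n) + O(1/n)

Stirling: ln((4n)!) = 4n ln(4n) − 4n + (1/2) ln(2π·4n) + O(1/n).
Expand 4n ln(4n) = 4n (ln n + ln 4) = 4n ln n + 4n ln 4.
Subtract 10n ln n: leading term is (4 − 10) n ln n = −6 n ln n. The next term is 4n ln 4 − 4n = 4(ln 4 − 1) n. Then the (1/2) ln(2π·4n) correction.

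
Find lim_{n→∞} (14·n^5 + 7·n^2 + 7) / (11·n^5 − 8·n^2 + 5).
lim = 14/11

For large n the leading n^5 terms dominate both numerator and denominator. Dividing top and bottom by n^5, every other term tends to 0, leaving 14/11.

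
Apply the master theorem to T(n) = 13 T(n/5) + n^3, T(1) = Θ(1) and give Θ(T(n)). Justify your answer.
T(n) = Θ(n^3)

log_5 13 ≈ 1.594. f(n) = n^3 dominates n^(log_5 13) since 3 > 1.594, and the regularity condition a·f(n/b) = 13·(n/5)^3 = (13/125)·n^3 ≤ c·f(n) holds with c = 13/125 ≈ 0.104 < 1. So this is Case 3: T(n) = Θ(f(n)) = Θ(n^3).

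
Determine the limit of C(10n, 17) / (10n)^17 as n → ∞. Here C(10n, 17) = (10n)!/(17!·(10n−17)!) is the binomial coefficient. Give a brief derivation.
lim = 1/17! = 1/355687428096000

With N = 10n → ∞: C(N, 17) / N^17 = [N(N−1)…(N−16)] / (17! · N^17) = (1/17!) · 1 · (1 − 1/(10n)) · … · (1 − 16/(10n)). Each factor → 1 as N → ∞, so the limit is 1/17! = 1/355687428096000.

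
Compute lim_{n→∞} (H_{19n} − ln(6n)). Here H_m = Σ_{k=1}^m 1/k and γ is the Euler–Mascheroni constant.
lim = ln(19/6) + γ

By Euler-Maclaurin, H_m = ln m + γ + O(1/m). So
  H_{19n} − ln(6n) = ln(19n) + γ − ln(6n) + O(1/n)
                       = ln(19/6) + γ + O(1/n).
Hence the limit is ln(19/6) + γ.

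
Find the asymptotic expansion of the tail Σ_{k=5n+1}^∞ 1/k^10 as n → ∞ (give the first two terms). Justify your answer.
Σ_{k>5n} 1/k^10 = 1/(9 · (5n)^9) − 1/(2 · (5n)^10) + O(1/(5n)^11)

Compare to the integral: ∫_{5n}^∞ x^(−10) dx = [−x^(−9)/9]_{5n}^∞ = 1/((10−1)·(5n)^9). The Euler-Maclaurin correction adds −f(5n)/2 = −1/(2·(5n)^10). Euler-Maclaurin then gives
  Σ_{k>5n} 1/k^10 = ∫_{5n}^∞ dx/x^10 − 1/(2·(5n)^10) + O(1/(5n)^11).
(Equivalently this is ζ(10) − Σ_{k≤5n} 1/k^10.)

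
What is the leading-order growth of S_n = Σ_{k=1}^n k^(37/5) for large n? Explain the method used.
S_n ~ (5/42) · n^(42/5)

Integral comparison: Σ_{k=1}^n k^(37/5) = ∫_0^n x^(37/5) dx + O(n^(37/5)). The integral is n^(1 + 37/5) / (1 + 37/5) = n^((37+5)/5) / ((37+5)/5) = (5/42) · n^(42/5).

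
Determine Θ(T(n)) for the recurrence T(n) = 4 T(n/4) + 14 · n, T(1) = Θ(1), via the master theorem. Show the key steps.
T(n) = Θ(n log n)

log_4 4 = 1, and f(n) = 14 · n = Θ(n^(log_4 4)). This is Case 2 of the master theorem: T(n) = Θ(f(n) · log n) = Θ(n log n).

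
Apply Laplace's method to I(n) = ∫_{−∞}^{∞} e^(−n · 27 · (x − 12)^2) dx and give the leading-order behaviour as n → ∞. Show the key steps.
I(n) = sqrt(π/(27n))

Here φ(x) = 27 · (x − 12)^2 has its unique minimum at x* = 12 with φ(x*) = 0 and φ''(x*) = 54. Laplace's method gives
  I(n) ~ e^(−n φ(x*)) · sqrt(2π / (n · φ''(x*))) = sqrt(2π / (54n)) = sqrt(π/(27n)).
This is exact: substituting u = (x − 12)·sqrt(27n) gives I(n) = (1/sqrt(27n)) ∫_{−∞}^{∞} e^(−u^2) du = sqrt(π/(27n)).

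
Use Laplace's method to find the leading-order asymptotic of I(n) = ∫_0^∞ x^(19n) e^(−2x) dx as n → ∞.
I(n) ~ (sqrt(2π·19n) / 2) · (19n/(2e))^(19n)

Write the integrand as exp(19n ln x − 2x) and set f(x) = 19n ln x − 2x. Then f'(x) = 19n/x − 2 = 0 at x* = 19n/2, and f''(x*) = −19n/x*^2 = −2^2/(19n). Laplace's method (interior maximum) gives
  I(n) ~ e^(f(x*)) · sqrt(2π / |f''(x*)|)
        = exp(19n ln(19n/2) − 19n) · sqrt(2π · 19n / 2^2)
        = (19n/2)^(19n) e^(−19n) · sqrt(2π·19n) / 2
        = (sqrt(2π·19n) / 2) · (19n/(2e))^(19n).
This matches Γ(19n+1)/2^(19n+1) with Stirling applied to Γ.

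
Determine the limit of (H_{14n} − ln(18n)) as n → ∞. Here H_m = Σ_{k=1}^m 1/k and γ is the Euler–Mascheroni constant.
lim = ln(7/9) + γ

By Euler-Maclaurin, H_m = ln m + γ + O(1/m). So
  H_{14n} − ln(18n) = ln(14n) + γ − ln(18n) + O(1/n)
                       = ln(14/18) + γ + O(1/n).
Hence the limit is ln(14/18) + γ (= ln(7/9)).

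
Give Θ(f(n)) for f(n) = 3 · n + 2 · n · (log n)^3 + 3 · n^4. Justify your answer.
f(n) ∈ Θ(n^4)

Compare the terms by growth order. For large n, n^a · (log n)^b dominates n^a' · (log n)^b' iff a > a', or (a = a' and b > b'). Ranking the 3 terms shows the dominant one is 3 · n^4. Hence f(n) ∈ Θ(n^4).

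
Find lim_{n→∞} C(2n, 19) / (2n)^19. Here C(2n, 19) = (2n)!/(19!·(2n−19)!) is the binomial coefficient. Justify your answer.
lim = 1/19! = 1/121645100408832000

With N = 2n → ∞: C(N, 19) / N^19 = [N(N−1)…(N−18)] / (19! · N^19) = (1/19!) · 1 · (1 − 1/(2n)) · … · (1 − 18/(2n)). Each factor → 1 as N → ∞, so the limit is 1/19! = 1/121645100408832000.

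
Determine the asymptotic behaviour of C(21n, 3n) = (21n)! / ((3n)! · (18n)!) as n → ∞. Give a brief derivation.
C(21n, 3n) ~ (823543/46656)^(3n) · sqrt(7/(12π·3n))

Write N = 3n. Apply Stirling to each factorial:
  (7N)! ~ sqrt(2π·7N) · (7N/e)^(7N),
  N! ~ sqrt(2π N) · (N/e)^N,
  (6N)! ~ sqrt(2π·6N) · (6N/e)^(6N).
The exponential factors combine to (7N)^(7N) / (N^N · (6N)^(6N)) = 7^(7N)/6^(6N) = (7^7/6^6)^N = (823543/46656)^N.
The square-root prefactors combine to sqrt(2π·7N) / (sqrt(2π N)·sqrt(2π·6N)) = sqrt(7 / (2π·6·N)) = sqrt(7/(12π·3n)).
Substituting N = 3n: C(21n, 3n) ~ (823543/46656)^(3n) · sqrt(7/(12π·3n)).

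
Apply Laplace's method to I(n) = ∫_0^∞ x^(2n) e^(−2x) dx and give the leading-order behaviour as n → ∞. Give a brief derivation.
I(n) ~ (sqrt(2π·2n) / 2) · (2n/(2e))^(2n)

Write the integrand as exp(2n ln x − 2x) and set f(x) = 2n ln x − 2x. Then f'(x) = 2n/x − 2 = 0 at x* = 2n/2, and f''(x*) = −2n/x*^2 = −2^2/(2n). Laplace's method (interior maximum) gives
  I(n) ~ e^(f(x*)) · sqrt(2π / |f''(x*)|)
        = exp(2n ln(2n/2) − 2n) · sqrt(2π · 2n / 2^2)
        = (2n/2)^(2n) e^(−2n) · sqrt(2π·2n) / 2
        = (sqrt(2π·2n) / 2) · (2n/(2e))^(2n).
This matches Γ(2n+1)/2^(2n+1) with Stirling applied to Γ.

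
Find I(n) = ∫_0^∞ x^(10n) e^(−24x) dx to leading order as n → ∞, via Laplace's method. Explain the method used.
I(n) ~ (sqrt(2π·10n) / 24) · (10n/(24e))^(10n)

Write the integrand as exp(10n ln x − 24x) and set f(x) = 10n ln x − 24x. Then f'(x) = 10n/x − 24 = 0 at x* = 10n/24, and f''(x*) = −10n/x*^2 = −24^2/(10n). Laplace's method (interior maximum) gives
  I(n) ~ e^(f(x*)) · sqrt(2π / |f''(x*)|)
        = exp(10n ln(10n/24) − 10n) · sqrt(2π · 10n / 24^2)
        = (10n/24)^(10n) e^(−10n) · sqrt(2π·10n) / 24
        = (sqrt(2π·10n) / 24) · (10n/(24e))^(10n).
This matches Γ(10n+1)/24^(10n+1) with Stirling applied to Γ.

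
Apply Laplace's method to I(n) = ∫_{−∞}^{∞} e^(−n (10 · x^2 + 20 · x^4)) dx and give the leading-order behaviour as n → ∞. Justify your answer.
I(n) ~ sqrt(π/(10n))

φ(x) = 10 · x^2 + 20 · x^4 has its unique global minimum at x* = 0 (since φ'(x) = 20x + 80x^3 = 0 only at x = 0 for real x with both coefficients positive, and φ → ∞ as |x| → ∞). At x* = 0, φ(0) = 0 and φ''(0) = 20. Laplace's method then gives
  I(n) ~ sqrt(2π / (n · φ''(0))) · e^(−n φ(0)) = sqrt(2π / (20n)) = sqrt(π/(10n)).
The 20 · x^4 term contributes only at subleading order (an O(1/n) relative correction).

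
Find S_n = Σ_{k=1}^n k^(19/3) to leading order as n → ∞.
S_n ~ (3/22) · n^(22/3)

Integral comparison: Σ_{k=1}^n k^(19/3) = ∫_0^n x^(19/3) dx + O(n^(19/3)). The integral is n^(1 + 19/3) / (1 + 19/3) = n^((19+3)/3) / ((19+3)/3) = (3/22) · n^(22/3).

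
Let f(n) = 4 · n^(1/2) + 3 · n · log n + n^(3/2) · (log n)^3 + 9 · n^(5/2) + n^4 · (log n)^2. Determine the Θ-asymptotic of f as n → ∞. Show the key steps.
f(n) ∈ Θ(n^4 · (log n)^2)

Compare the terms by growth order. For large n, n^a · (log n)^b dominates n^a' · (log n)^b' iff a > a', or (a = a' and b > b'). Ranking the 5 terms shows the dominant one is n^4 · (log n)^2. Hence f(n) ∈ Θ(n^4 · (log n)^2).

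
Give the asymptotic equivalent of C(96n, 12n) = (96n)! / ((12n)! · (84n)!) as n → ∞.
C(96n, 12n) ~ (16777216/823543)^(12n) · sqrt(4/(7π·12n))

Write N = 12n. Apply Stirling to each factorial:
  (8N)! ~ sqrt(2π·8N) · (8N/e)^(8N),
  N! ~ sqrt(2π N) · (N/e)^N,
  (7N)! ~ sqrt(2π·7N) · (7N/e)^(7N).
The exponential factors combine to (8N)^(8N) / (N^N · (7N)^(7N)) = 8^(8N)/7^(7N) = (8^8/7^7)^N = (16777216/823543)^N.
The square-root prefactors combine to sqrt(2π·8N) / (sqrt(2π N)·sqrt(2π·7N)) = sqrt(8 / (2π·7·N)) = sqrt(4/(7π·12n)).
Substituting N = 12n: C(96n, 12n) ~ (16777216/823543)^(12n) · sqrt(4/(7π·12n)).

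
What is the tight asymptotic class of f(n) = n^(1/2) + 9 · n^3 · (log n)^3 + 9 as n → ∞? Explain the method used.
f(n) ∈ Θ(n^3 · (log n)^3)

Compare the terms by growth order. For large n, n^a · (log n)^b dominates n^a' · (log n)^b' iff a > a', or (a = a' and b > b'). Ranking the 3 terms shows the dominant one is 9 · n^3 · (log n)^3. Hence f(n) ∈ Θ(n^3 · (log n)^3).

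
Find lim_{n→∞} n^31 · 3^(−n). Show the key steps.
lim = 0

Exponentials with base > 1 dominate every fixed polynomial: for any fixed c, n^c / 3^n → 0 as n → ∞ (e.g. by the ratio test, or by writing 3^n = e^(n ln 3) and noting e^(n ln 3) / n^c → ∞). Hence n^31 · 3^(−n) = n^31 / 3^n → 0.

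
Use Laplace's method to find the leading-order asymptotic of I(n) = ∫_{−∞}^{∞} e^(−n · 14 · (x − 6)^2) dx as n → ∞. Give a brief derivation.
I(n) = sqrt(π/(14n))

Here φ(x) = 14 · (x − 6)^2 has its unique minimum at x* = 6 with φ(x*) = 0 and φ''(x*) = 28. Laplace's method gives
  I(n) ~ e^(−n φ(x*)) · sqrt(2π / (n · φ''(x*))) = sqrt(2π / (28n)) = sqrt(π/(14n)).
This is exact: substituting u = (x − 6)·sqrt(14n) gives I(n) = (1/sqrt(14n)) ∫_{−∞}^{∞} e^(−u^2) du = sqrt(π/(14n)).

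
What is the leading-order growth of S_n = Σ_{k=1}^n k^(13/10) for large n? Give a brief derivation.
S_n ~ (10/23) · n^(23/10)

Integral comparison: Σ_{k=1}^n k^(13/10) = ∫_0^n x^(13/10) dx + O(n^(13/10)). The integral is n^(1 + 13/10) / (1 + 13/10) = n^((13+10)/10) / ((13+10)/10) = (10/23) · n^(23/10).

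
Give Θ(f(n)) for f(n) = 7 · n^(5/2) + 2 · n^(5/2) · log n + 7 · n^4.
f(n) ∈ Θ(n^4)

Compare the terms by growth order. For large n, n^a · (log n)^b dominates n^a' · (log n)^b' iff a > a', or (a = a' and b > b'). Ranking the 3 terms shows the dominant one is 7 · n^4. Hence f(n) ∈ Θ(n^4).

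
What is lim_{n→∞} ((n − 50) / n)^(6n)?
lim = e^(−300)

Rewrite as (1 − 50/n)^(6n). By the standard limit (1 + x/n)^n → e^x, we have (1 − 50/n)^n → e^(−50), and raising to the 6th power gives e^(−300).
More precisely, ln[(1 − 50/n)^(6n)] = 6n · ln(1 − 50/n) = 6n · (-50/n + O(1/n^2)) = -300 + O(1/n) → -300.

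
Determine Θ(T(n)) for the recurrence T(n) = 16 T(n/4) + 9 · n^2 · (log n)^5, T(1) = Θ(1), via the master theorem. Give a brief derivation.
T(n) = Θ(n^2 · (log n)^6)

Here log_4 16 = 2 and f(n) = 9 · n^2 · (log n)^5 = Θ(n^(log_4 16) · (log n)^5). This is the extended Case 2 of the master theorem (f matches the critical exponent up to log factors), giving T(n) = Θ(n^(log_4 16) · (log n)^(5+1)) = Θ(n^2 · (log n)^6).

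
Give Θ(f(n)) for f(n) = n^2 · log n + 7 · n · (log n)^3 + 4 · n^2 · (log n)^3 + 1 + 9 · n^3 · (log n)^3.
f(n) ∈ Θ(n^3 · (log n)^3)

Compare the terms by growth order. For large n, n^a · (log n)^b dominates n^a' · (log n)^b' iff a > a', or (a = a' and b > b'). Ranking the 5 terms shows the dominant one is 9 · n^3 · (log n)^3. Hence f(n) ∈ Θ(n^3 · (log n)^3).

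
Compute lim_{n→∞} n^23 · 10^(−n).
lim = 0

Exponentials with base > 1 dominate every fixed polynomial: for any fixed c, n^c / 10^n → 0 as n → ∞ (e.g. by the ratio test, or by writing 10^n = e^(n ln 10) and noting e^(n ln 10) / n^c → ∞). Hence n^23 · 10^(−n) = n^23 / 10^n → 0.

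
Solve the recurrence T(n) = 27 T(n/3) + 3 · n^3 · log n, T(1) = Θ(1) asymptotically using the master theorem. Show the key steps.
T(n) = Θ(n^3 · (log n)^2)

Here log_3 27 = 3 and f(n) = 3 · n^3 · log n = Θ(n^(log_3 27) · (log n)^1). This is the extended Case 2 of the master theorem (f matches the critical exponent up to log factors), giving T(n) = Θ(n^(log_3 27) · (log n)^(1+1)) = Θ(n^3 · (log n)^2).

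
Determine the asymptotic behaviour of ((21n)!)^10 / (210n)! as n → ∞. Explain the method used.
((21n)!)^10/(210n)! ~ ((2π·21n)^(9/2) / sqrt(10)) · 10^(−10·21n)  →  0

Write N = 21n. Stirling: N! ~ sqrt(2π N)(N/e)^N and (10N)! ~ sqrt(2π·10N)·(10N/e)^(10N).
  (N!)^10/(10N)! ~ (2π N)^(10/2) (N/e)^(10N) / [sqrt(2π·10N) (10N/e)^(10N)]
     = (2π N)^(10/2) / sqrt(2π·10N) · (N/(10N))^(10N)
     = (2π N)^((10−1)/2) / sqrt(10) · 10^(−10N).
Since 10^10 > 1, the factor 10^(−10N) decays exponentially, so the ratio → 0. Substituting N = 21n gives the stated form.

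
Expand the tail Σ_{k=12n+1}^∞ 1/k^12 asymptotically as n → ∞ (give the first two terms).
Σ_{k>12n} 1/k^12 = 1/(11 · (12n)^11) − 1/(2 · (12n)^12) + O(1/(12n)^13)

Compare to the integral: ∫_{12n}^∞ x^(−12) dx = [−x^(−11)/11]_{12n}^∞ = 1/((12−1)·(12n)^11). The Euler-Maclaurin correction adds −f(12n)/2 = −1/(2·(12n)^12). Euler-Maclaurin then gives
  Σ_{k>12n} 1/k^12 = ∫_{12n}^∞ dx/x^12 − 1/(2·(12n)^12) + O(1/(12n)^13).
(Equivalently this is ζ(12) − Σ_{k≤12n} 1/k^12.)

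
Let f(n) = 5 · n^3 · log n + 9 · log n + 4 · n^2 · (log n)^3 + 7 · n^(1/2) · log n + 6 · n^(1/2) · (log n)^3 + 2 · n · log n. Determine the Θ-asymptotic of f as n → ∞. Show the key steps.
f(n) ∈ Θ(n^3 · log n)

Compare the terms by growth order. For large n, n^a · (log n)^b dominates n^a' · (log n)^b' iff a > a', or (a = a' and b > b'). Ranking the 6 terms shows the dominant one is 5 · n^3 · log n. Hence f(n) ∈ Θ(n^3 · log n).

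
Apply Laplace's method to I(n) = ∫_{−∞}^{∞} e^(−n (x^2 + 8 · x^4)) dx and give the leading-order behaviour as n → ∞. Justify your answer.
I(n) ~ sqrt(π/n)

φ(x) = x^2 + 8 · x^4 has its unique global minimum at x* = 0 (since φ'(x) = 2x + 32x^3 = 0 only at x = 0 for real x with both coefficients positive, and φ → ∞ as |x| → ∞). At x* = 0, φ(0) = 0 and φ''(0) = 2. Laplace's method then gives
  I(n) ~ sqrt(2π / (n · φ''(0))) · e^(−n φ(0)) = sqrt(2π / (2n)) = sqrt(π/n).
The 8 · x^4 term contributes only at subleading order (an O(1/n) relative correction).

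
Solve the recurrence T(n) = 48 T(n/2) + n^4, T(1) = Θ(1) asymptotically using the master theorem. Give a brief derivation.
T(n) = Θ(n^(log_2 48))

Master theorem: compare f(n) = n^4 to n^(log_2 48) where log_2 48 ≈ 5.585. Since 4 < log_2 48, we have f(n) = O(n^(log_2 48 − ε)) for some ε > 0 — Case 1. Hence T(n) = Θ(n^(log_2 48)).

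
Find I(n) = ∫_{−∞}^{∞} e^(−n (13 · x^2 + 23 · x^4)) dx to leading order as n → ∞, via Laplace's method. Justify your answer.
I(n) ~ sqrt(π/(13n))

φ(x) = 13 · x^2 + 23 · x^4 has its unique global minimum at x* = 0 (since φ'(x) = 26x + 92x^3 = 0 only at x = 0 for real x with both coefficients positive, and φ → ∞ as |x| → ∞). At x* = 0, φ(0) = 0 and φ''(0) = 26. Laplace's method then gives
  I(n) ~ sqrt(2π / (n · φ''(0))) · e^(−n φ(0)) = sqrt(2π / (26n)) = sqrt(π/(13n)).
The 23 · x^4 term contributes only at subleading order (an O(1/n) relative correction).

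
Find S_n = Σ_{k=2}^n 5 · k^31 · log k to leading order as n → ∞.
S_n ~ 5 · n^32 log n / 32 − 5 · n^32 / 1024

By integral comparison, S_n = ∫_1^n 5 · x^31 · log x dx + O(n^31 · log n). For the integral, ∫ x^31 log x dx = n^32 log n / 32 − n^32/1024 (integration by parts). Hence S_n ~ 5 · n^32 log n / 32 − 5 · n^32 / 1024.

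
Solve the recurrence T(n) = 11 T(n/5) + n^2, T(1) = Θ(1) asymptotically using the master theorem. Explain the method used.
T(n) = Θ(n^2)

log_5 11 ≈ 1.490. f(n) = n^2 dominates n^(log_5 11) since 2 > 1.490, and the regularity condition a·f(n/b) = 11·(n/5)^2 = (11/25)·n^2 ≤ c·f(n) holds with c = 11/25 ≈ 0.44 < 1. So this is Case 3: T(n) = Θ(f(n)) = Θ(n^2).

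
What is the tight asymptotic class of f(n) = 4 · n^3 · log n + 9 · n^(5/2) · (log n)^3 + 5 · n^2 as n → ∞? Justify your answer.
f(n) ∈ Θ(n^3 · log n)

Compare the terms by growth order. For large n, n^a · (log n)^b dominates n^a' · (log n)^b' iff a > a', or (a = a' and b > b'). Ranking the 3 terms shows the dominant one is 4 · n^3 · log n. Hence f(n) ∈ Θ(n^3 · log n).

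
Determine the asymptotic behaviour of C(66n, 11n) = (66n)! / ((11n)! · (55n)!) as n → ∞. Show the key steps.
C(66n, 11n) ~ (46656/3125)^(11n) · sqrt(3/(5π·11n))

Write N = 11n. Apply Stirling to each factorial:
  (6N)! ~ sqrt(2π·6N) · (6N/e)^(6N),
  N! ~ sqrt(2π N) · (N/e)^N,
  (5N)! ~ sqrt(2π·5N) · (5N/e)^(5N).
The exponential factors combine to (6N)^(6N) / (N^N · (5N)^(5N)) = 6^(6N)/5^(5N) = (6^6/5^5)^N = (46656/3125)^N.
The square-root prefactors combine to sqrt(2π·6N) / (sqrt(2π N)·sqrt(2π·5N)) = sqrt(6 / (2π·5·N)) = sqrt(3/(5π·11n)).
Substituting N = 11n: C(66n, 11n) ~ (46656/3125)^(11n) · sqrt(3/(5π·11n)).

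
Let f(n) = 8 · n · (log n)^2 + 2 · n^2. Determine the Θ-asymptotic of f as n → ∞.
f(n) ∈ Θ(n^2)

Compare the terms by growth order. For large n, n^a · (log n)^b dominates n^a' · (log n)^b' iff a > a', or (a = a' and b > b'). Ranking the 2 terms shows the dominant one is 2 · n^2. Hence f(n) ∈ Θ(n^2).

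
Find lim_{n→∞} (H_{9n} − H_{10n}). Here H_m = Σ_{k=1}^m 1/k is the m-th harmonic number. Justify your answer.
lim = ln(9/10)

Euler-Maclaurin gives H_m = ln m + γ + 1/(2m) + O(1/m^2). The γ and O(1/m) terms cancel in the difference:
  H_{9n} − H_{10n} = ln(9n) − ln(10n) + O(1/n) = ln(9/10) + O(1/n).
Hence the limit is ln(9/10).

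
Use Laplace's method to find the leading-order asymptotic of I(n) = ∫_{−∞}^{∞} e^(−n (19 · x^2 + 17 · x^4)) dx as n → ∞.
I(n) ~ sqrt(π/(19n))

φ(x) = 19 · x^2 + 17 · x^4 has its unique global minimum at x* = 0 (since φ'(x) = 38x + 68x^3 = 0 only at x = 0 for real x with both coefficients positive, and φ → ∞ as |x| → ∞). At x* = 0, φ(0) = 0 and φ''(0) = 38. Laplace's method then gives
  I(n) ~ sqrt(2π / (n · φ''(0))) · e^(−n φ(0)) = sqrt(2π / (38n)) = sqrt(π/(19n)).
The 17 · x^4 term contributes only at subleading order (an O(1/n) relative correction).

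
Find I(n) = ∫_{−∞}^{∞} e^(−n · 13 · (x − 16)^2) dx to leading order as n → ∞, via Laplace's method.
I(n) = sqrt(π/(13n))

Here φ(x) = 13 · (x − 16)^2 has its unique minimum at x* = 16 with φ(x*) = 0 and φ''(x*) = 26. Laplace's method gives
  I(n) ~ e^(−n φ(x*)) · sqrt(2π / (n · φ''(x*))) = sqrt(2π / (26n)) = sqrt(π/(13n)).
This is exact: substituting u = (x − 16)·sqrt(13n) gives I(n) = (1/sqrt(13n)) ∫_{−∞}^{∞} e^(−u^2) du = sqrt(π/(13n)).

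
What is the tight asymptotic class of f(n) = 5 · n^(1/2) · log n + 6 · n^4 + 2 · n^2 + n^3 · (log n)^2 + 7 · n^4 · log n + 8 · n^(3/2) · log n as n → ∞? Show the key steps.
f(n) ∈ Θ(n^4 · log n)

Compare the terms by growth order. For large n, n^a · (log n)^b dominates n^a' · (log n)^b' iff a > a', or (a = a' and b > b'). Ranking the 6 terms shows the dominant one is 7 · n^4 · log n. Hence f(n) ∈ Θ(n^4 · log n).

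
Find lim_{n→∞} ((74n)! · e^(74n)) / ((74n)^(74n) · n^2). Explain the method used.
lim = 0

Stirling: (74n)! ~ sqrt(2π·74n) · (74n/e)^(74n). Hence
  (74n)! · e^(74n) / (74n)^(74n) ~ sqrt(2π·74n).
Dividing by n^2: sqrt(2π·74n) / n^2 = sqrt(2π·74) · n^((1−4)/2), so the expression behaves like sqrt(2π·74) · n^((1−4)/2) → 0.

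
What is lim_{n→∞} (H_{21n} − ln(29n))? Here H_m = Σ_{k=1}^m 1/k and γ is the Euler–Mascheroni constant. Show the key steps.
lim = ln(21/29) + γ

By Euler-Maclaurin, H_m = ln m + γ + O(1/m). So
  H_{21n} − ln(29n) = ln(21n) + γ − ln(29n) + O(1/n)
                       = ln(21/29) + γ + O(1/n).
Hence the limit is ln(21/29) + γ.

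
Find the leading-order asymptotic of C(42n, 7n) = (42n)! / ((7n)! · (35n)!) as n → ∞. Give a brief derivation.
C(42n, 7n) ~ (46656/3125)^(7n) · sqrt(3/(5π·7n))

Write N = 7n. Apply Stirling to each factorial:
  (6N)! ~ sqrt(2π·6N) · (6N/e)^(6N),
  N! ~ sqrt(2π N) · (N/e)^N,
  (5N)! ~ sqrt(2π·5N) · (5N/e)^(5N).
The exponential factors combine to (6N)^(6N) / (N^N · (5N)^(5N)) = 6^(6N)/5^(5N) = (6^6/5^5)^N = (46656/3125)^N.
The square-root prefactors combine to sqrt(2π·6N) / (sqrt(2π N)·sqrt(2π·5N)) = sqrt(6 / (2π·5·N)) = sqrt(3/(5π·7n)).
Substituting N = 7n: C(42n, 7n) ~ (46656/3125)^(7n) · sqrt(3/(5π·7n)).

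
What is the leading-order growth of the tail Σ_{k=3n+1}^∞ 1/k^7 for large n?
Σ_{k>3n} 1/k^7 ~ 1/(6 · (3n)^6)

Compare to the integral: ∫_{3n}^∞ x^(−7) dx = [−x^(−6)/6]_{3n}^∞ = 1/((7−1)·(3n)^6). Euler-Maclaurin then gives
  Σ_{k>3n} 1/k^7 = ∫_{3n}^∞ dx/x^7 − 1/(2·(3n)^7) + O(1/(3n)^8).
(Equivalently this is ζ(7) − Σ_{k≤3n} 1/k^7.)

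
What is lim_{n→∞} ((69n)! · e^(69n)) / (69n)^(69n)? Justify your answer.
lim = ∞

Stirling: (69n)! ~ sqrt(2π·69n) · (69n/e)^(69n). Hence
  (69n)! · e^(69n) / (69n)^(69n) ~ sqrt(2π·69n) = sqrt(2π·69) · sqrt(n) → ∞.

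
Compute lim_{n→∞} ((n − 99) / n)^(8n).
lim = e^(−792)

Rewrite as (1 − 99/n)^(8n). By the standard limit (1 + x/n)^n → e^x, we have (1 − 99/n)^n → e^(−99), and raising to the 8th power gives e^(−792).
More precisely, ln[(1 − 99/n)^(8n)] = 8n · ln(1 − 99/n) = 8n · (-99/n + O(1/n^2)) = -792 + O(1/n) → -792.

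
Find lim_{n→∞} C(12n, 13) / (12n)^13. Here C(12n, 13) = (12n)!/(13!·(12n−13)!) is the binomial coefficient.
lim = 1/13! = 1/6227020800

With N = 12n → ∞: C(N, 13) / N^13 = [N(N−1)…(N−12)] / (13! · N^13) = (1/13!) · 1 · (1 − 1/(12n)) · … · (1 − 12/(12n)). Each factor → 1 as N → ∞, so the limit is 1/13! = 1/6227020800.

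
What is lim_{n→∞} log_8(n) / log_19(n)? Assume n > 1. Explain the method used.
lim = ln(19) / ln(8) = log_8(19)

Change of base: log_8(n) = ln n / ln 8 and log_19(n) = ln n / ln 19. The ratio is (ln n / ln 8) · (ln 19 / ln n) = ln 19 / ln 8, a constant independent of n. So the limit is ln 19 / ln 8 = log_8(19).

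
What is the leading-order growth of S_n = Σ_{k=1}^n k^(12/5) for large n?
S_n ~ (5/17) · n^(17/5)

Integral comparison: Σ_{k=1}^n k^(12/5) = ∫_0^n x^(12/5) dx + O(n^(12/5)). The integral is n^(1 + 12/5) / (1 + 12/5) = n^((12+5)/5) / ((12+5)/5) = (5/17) · n^(17/5).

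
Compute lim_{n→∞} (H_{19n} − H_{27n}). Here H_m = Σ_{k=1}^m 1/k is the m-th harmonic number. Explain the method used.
lim = ln(19/27)

Euler-Maclaurin gives H_m = ln m + γ + 1/(2m) + O(1/m^2). The γ and O(1/m) terms cancel in the difference:
  H_{19n} − H_{27n} = ln(19n) − ln(27n) + O(1/n) = ln(19/27) + O(1/n).
Hence the limit is ln(19/27).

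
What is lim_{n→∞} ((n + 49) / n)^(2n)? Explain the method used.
lim = e^98

Rewrite as (1 + 49/n)^(2n). By the standard limit (1 + x/n)^n → e^x, we have (1 + 49/n)^n → e^49, and raising to the 2nd power gives e^98.
More precisely, ln[(1 + 49/n)^(2n)] = 2n · ln(1 + 49/n) = 2n · (49/n + O(1/n^2)) = 98 + O(1/n) → 98.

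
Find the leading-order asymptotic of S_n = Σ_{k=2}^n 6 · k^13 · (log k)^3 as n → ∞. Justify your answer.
S_n ~ 3 · n^14 · (log n)^3 / 7

By integral comparison, S_n = ∫_1^n 6 · x^13 · (log x)^3 dx + O(n^13 · (log n)^3). For the integral, the leading term of ∫_1^n x^13 (log x)^3 dx is n^14/14 · (log n)^3 (by repeated integration by parts; each step lowers the log-exponent and produces a relatively O(1/log n) correction). Hence S_n ~ 3 · n^14 · (log n)^3 / 7.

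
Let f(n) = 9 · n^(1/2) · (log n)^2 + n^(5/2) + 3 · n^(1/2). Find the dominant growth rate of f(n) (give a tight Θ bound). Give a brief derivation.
f(n) ∈ Θ(n^(5/2))

Compare the terms by growth order. For large n, n^a · (log n)^b dominates n^a' · (log n)^b' iff a > a', or (a = a' and b > b'). Ranking the 3 terms shows the dominant one is n^(5/2). Hence f(n) ∈ Θ(n^(5/2)).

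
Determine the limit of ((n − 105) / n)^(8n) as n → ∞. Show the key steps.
lim = e^(−840)

Rewrite as (1 − 105/n)^(8n). By the standard limit (1 + x/n)^n → e^x, we have (1 − 105/n)^n → e^(−105), and raising to the 8th power gives e^(−840).
More precisely, ln[(1 − 105/n)^(8n)] = 8n · ln(1 − 105/n) = 8n · (-105/n + O(1/n^2)) = -840 + O(1/n) → -840.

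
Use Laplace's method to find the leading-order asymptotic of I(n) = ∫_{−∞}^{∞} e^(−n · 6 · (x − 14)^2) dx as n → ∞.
I(n) = sqrt(π/(6n))

Here φ(x) = 6 · (x − 14)^2 has its unique minimum at x* = 14 with φ(x*) = 0 and φ''(x*) = 12. Laplace's method gives
  I(n) ~ e^(−n φ(x*)) · sqrt(2π / (n · φ''(x*))) = sqrt(2π / (12n)) = sqrt(π/(6n)).
This is exact: substituting u = (x − 14)·sqrt(6n) gives I(n) = (1/sqrt(6n)) ∫_{−∞}^{∞} e^(−u^2) du = sqrt(π/(6n)).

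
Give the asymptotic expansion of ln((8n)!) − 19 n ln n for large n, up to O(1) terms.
ln((8n)!) − 19 n ln n = −11 n ln n + 8(ln 8 − 1) n + (1/2) ln(2π·8n) + O(1/n)

Stirling: ln((8n)!) = 8n ln(8n) − 8n + (1/2) ln(2π·8n) + O(1/n).
Expand 8n ln(8n) = 8n (ln n + ln 8) = 8n ln n + 8n ln 8.
Subtract 19n ln n: leading term is (8 − 19) n ln n = −11 n ln n. The next term is 8n ln 8 − 8n = 8(ln 8 − 1) n. Then the (1/2) ln(2π·8n) correction.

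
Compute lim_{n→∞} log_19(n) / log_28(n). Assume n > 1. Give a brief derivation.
lim = ln(28) / ln(19) = log_19(28)

Change of base: log_19(n) = ln n / ln 19 and log_28(n) = ln n / ln 28. The ratio is (ln n / ln 19) · (ln 28 / ln n) = ln 28 / ln 19, a constant independent of n. So the limit is ln 28 / ln 19 = log_19(28).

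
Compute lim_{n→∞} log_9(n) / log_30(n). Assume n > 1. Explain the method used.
lim = ln(30) / ln(9) = log_9(30)

Change of base: log_9(n) = ln n / ln 9 and log_30(n) = ln n / ln 30. The ratio is (ln n / ln 9) · (ln 30 / ln n) = ln 30 / ln 9, a constant independent of n. So the limit is ln 30 / ln 9 = log_9(30).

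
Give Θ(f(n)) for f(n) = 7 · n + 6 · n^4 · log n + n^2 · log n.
f(n) ∈ Θ(n^4 · log n)

Compare the terms by growth order. For large n, n^a · (log n)^b dominates n^a' · (log n)^b' iff a > a', or (a = a' and b > b'). Ranking the 3 terms shows the dominant one is 6 · n^4 · log n. Hence f(n) ∈ Θ(n^4 · log n).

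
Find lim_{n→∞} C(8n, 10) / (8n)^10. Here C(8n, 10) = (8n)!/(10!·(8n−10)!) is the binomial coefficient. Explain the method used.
lim = 1/10! = 1/3628800

With N = 8n → ∞: C(N, 10) / N^10 = [N(N−1)…(N−9)] / (10! · N^10) = (1/10!) · 1 · (1 − 1/(8n)) · … · (1 − 9/(8n)). Each factor → 1 as N → ∞, so the limit is 1/10! = 1/3628800.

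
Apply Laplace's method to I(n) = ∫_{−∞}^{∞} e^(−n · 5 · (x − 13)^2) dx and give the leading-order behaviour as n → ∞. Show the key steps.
I(n) = sqrt(π/(5n))

Here φ(x) = 5 · (x − 13)^2 has its unique minimum at x* = 13 with φ(x*) = 0 and φ''(x*) = 10. Laplace's method gives
  I(n) ~ e^(−n φ(x*)) · sqrt(2π / (n · φ''(x*))) = sqrt(2π / (10n)) = sqrt(π/(5n)).
This is exact: substituting u = (x − 13)·sqrt(5n) gives I(n) = (1/sqrt(5n)) ∫_{−∞}^{∞} e^(−u^2) du = sqrt(π/(5n)).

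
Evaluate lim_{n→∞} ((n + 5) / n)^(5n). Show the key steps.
lim = e^25

Rewrite as (1 + 5/n)^(5n). By the standard limit (1 + x/n)^n → e^x, we have (1 + 5/n)^n → e^5, and raising to the 5th power gives e^25.
More precisely, ln[(1 + 5/n)^(5n)] = 5n · ln(1 + 5/n) = 5n · (5/n + O(1/n^2)) = 25 + O(1/n) → 25.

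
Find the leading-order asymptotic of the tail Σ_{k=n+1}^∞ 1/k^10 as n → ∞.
Σ_{k>n} 1/k^10 ~ 1/(9 · n^9)

Compare to the integral: ∫_{n}^∞ x^(−10) dx = [−x^(−9)/9]_{n}^∞ = 1/((10−1)·n^9). Euler-Maclaurin then gives
  Σ_{k>n} 1/k^10 = ∫_{n}^∞ dx/x^10 − 1/(2·n^10) + O(1/n^11).
(Equivalently this is ζ(10) − Σ_{k≤n} 1/k^10.)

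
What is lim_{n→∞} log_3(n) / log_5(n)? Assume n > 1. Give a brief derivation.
lim = ln(5) / ln(3) = log_3(5)

Change of base: log_3(n) = ln n / ln 3 and log_5(n) = ln n / ln 5. The ratio is (ln n / ln 3) · (ln 5 / ln n) = ln 5 / ln 3, a constant independent of n. So the limit is ln 5 / ln 3 = log_3(5).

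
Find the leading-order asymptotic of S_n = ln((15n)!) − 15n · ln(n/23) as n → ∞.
S_n ~ 15n · (ln 345 − 1) + O(ln n)

Stirling: ln((15n)!) = 15n ln(15n) − 15n + O(ln n).
  S_n = 15n ln(15n) − 15n − 15n ln(n/23) + O(ln n)
      = 15n ln(15n) − 15n ln n + 15n ln 23 − 15n + O(ln n)
      = 15n ln 15 + 15n ln 23 − 15n + O(ln n)
      = 15n (ln 345 − 1) + O(ln n).
Numerically ln(345) − 1 ≈ 4.8435.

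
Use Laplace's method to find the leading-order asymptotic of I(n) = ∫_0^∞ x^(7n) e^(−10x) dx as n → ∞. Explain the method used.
I(n) ~ (sqrt(2π·7n) / 10) · (7n/(10e))^(7n)

Write the integrand as exp(7n ln x − 10x) and set f(x) = 7n ln x − 10x. Then f'(x) = 7n/x − 10 = 0 at x* = 7n/10, and f''(x*) = −7n/x*^2 = −10^2/(7n). Laplace's method (interior maximum) gives
  I(n) ~ e^(f(x*)) · sqrt(2π / |f''(x*)|)
        = exp(7n ln(7n/10) − 7n) · sqrt(2π · 7n / 10^2)
        = (7n/10)^(7n) e^(−7n) · sqrt(2π·7n) / 10
        = (sqrt(2π·7n) / 10) · (7n/(10e))^(7n).
This matches Γ(7n+1)/10^(7n+1) with Stirling applied to Γ.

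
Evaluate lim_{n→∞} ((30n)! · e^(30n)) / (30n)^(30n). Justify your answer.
lim = ∞

Stirling: (30n)! ~ sqrt(2π·30n) · (30n/e)^(30n). Hence
  (30n)! · e^(30n) / (30n)^(30n) ~ sqrt(2π·30n) = sqrt(2π·30) · sqrt(n) → ∞.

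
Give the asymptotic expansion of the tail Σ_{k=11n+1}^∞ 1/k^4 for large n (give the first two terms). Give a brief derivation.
Σ_{k>11n} 1/k^4 = 1/(3 · (11n)^3) − 1/(2 · (11n)^4) + O(1/(11n)^5)

Compare to the integral: ∫_{11n}^∞ x^(−4) dx = [−x^(−3)/3]_{11n}^∞ = 1/((4−1)·(11n)^3). The Euler-Maclaurin correction adds −f(11n)/2 = −1/(2·(11n)^4). Euler-Maclaurin then gives
  Σ_{k>11n} 1/k^4 = ∫_{11n}^∞ dx/x^4 − 1/(2·(11n)^4) + O(1/(11n)^5).
(Equivalently this is ζ(4) − Σ_{k≤11n} 1/k^4.)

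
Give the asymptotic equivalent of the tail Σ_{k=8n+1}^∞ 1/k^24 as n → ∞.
Σ_{k>8n} 1/k^24 ~ 1/(23 · (8n)^23)

Compare to the integral: ∫_{8n}^∞ x^(−24) dx = [−x^(−23)/23]_{8n}^∞ = 1/((24−1)·(8n)^23). Euler-Maclaurin then gives
  Σ_{k>8n} 1/k^24 = ∫_{8n}^∞ dx/x^24 − 1/(2·(8n)^24) + O(1/(8n)^25).
(Equivalently this is ζ(24) − Σ_{k≤8n} 1/k^24.)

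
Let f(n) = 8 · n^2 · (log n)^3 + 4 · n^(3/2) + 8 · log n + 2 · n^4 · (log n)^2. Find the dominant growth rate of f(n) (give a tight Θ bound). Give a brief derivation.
f(n) ∈ Θ(n^4 · (log n)^2)

Compare the terms by growth order. For large n, n^a · (log n)^b dominates n^a' · (log n)^b' iff a > a', or (a = a' and b > b'). Ranking the 4 terms shows the dominant one is 2 · n^4 · (log n)^2. Hence f(n) ∈ Θ(n^4 · (log n)^2).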